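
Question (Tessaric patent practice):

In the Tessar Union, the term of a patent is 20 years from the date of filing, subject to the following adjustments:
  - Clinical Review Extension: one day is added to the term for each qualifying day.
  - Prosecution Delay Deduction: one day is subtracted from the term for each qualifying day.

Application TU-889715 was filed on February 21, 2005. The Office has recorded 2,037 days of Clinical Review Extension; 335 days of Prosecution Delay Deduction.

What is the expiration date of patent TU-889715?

Base term: filing date + 20 years → 21 February 2025.
Clinical Review Extension: +2037 days → 20 September 2030.
Prosecution Delay Deduction: −335 days → 20 October 2029.

October 20, 2029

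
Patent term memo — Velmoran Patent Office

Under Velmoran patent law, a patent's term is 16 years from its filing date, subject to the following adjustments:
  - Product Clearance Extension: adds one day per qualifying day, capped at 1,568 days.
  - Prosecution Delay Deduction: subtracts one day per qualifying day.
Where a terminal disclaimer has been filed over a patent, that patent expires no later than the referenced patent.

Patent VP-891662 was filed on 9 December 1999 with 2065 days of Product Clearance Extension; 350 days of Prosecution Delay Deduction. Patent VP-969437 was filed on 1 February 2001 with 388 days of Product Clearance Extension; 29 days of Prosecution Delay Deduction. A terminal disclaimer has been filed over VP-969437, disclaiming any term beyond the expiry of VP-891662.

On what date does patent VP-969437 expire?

2018-01-26

Natural term of VP-969437:
  Base: filing + 16 years → 1 February 2017.
  Product Clearance Extension: 388 days (within the 1568-day cap) → +388 days → 24 February 2018.
  Prosecution Delay Deduction: −29 days → 26 January 2018.
Expiry of referenced patent VP-891662:
  Base: filing + 16 years → 9 December 2015.
  Product Clearance Extension: 2065 days claimed exceeds the 1568-day cap, so +1568 days → 25 March 2020.
  Prosecution Delay Deduction: −350 days → 10 April 2019.
Terminal disclaimer: VP-969437 expires on the earlier of 26 January 2018 and 10 April 2019.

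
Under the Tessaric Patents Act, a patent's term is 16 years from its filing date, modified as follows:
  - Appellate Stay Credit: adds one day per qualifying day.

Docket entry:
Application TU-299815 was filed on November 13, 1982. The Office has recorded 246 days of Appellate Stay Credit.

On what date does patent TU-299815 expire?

July 17, 1999

Base term: filing date + 16 years → 13 November 1998.
Appellate Stay Credit: +246 days → 17 July 1999.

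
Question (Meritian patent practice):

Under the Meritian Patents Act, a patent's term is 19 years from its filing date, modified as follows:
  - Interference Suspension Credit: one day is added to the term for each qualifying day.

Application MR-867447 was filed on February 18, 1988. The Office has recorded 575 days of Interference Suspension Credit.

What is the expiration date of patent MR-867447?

2008-09-15

Base term: filing date + 19 years → 18 February 2007.
Interference Suspension Credit: +575 days → 15 September 2008.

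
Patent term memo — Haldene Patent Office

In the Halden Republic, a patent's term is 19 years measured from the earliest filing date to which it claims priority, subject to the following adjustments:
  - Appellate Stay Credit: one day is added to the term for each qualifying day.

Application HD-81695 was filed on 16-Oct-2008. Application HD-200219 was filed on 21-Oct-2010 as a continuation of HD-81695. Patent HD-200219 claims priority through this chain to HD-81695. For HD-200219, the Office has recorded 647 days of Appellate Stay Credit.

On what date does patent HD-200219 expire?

Earliest priority filing: 16 October 2008.
Base term: 16 October 2008 + 19 years → 16 October 2027.
Appellate Stay Credit: +647 days → 24 July 2029.

July 24, 2029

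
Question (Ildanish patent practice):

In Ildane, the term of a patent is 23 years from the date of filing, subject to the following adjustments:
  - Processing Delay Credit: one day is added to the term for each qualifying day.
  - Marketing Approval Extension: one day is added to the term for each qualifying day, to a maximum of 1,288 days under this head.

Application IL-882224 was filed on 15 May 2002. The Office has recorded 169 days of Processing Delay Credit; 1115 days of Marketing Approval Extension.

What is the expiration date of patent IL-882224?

November 19, 2028

Base term: filing date + 23 years → 15 May 2025.
Processing Delay Credit: +169 days → 31 October 2025.
Marketing Approval Extension: 1115 days (within the 1288-day cap) → +1115 days → 19 November 2028.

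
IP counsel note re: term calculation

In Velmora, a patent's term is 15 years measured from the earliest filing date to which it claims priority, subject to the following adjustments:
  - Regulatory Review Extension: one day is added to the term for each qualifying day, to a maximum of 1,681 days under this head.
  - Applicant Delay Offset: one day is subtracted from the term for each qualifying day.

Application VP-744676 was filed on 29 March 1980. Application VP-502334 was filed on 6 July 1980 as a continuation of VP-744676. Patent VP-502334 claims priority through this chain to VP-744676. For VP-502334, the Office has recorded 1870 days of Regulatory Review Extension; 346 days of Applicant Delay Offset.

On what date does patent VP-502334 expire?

Earliest priority filing: 29 March 1980.
Base term: 29 March 1980 + 15 years → 29 March 1995.
Regulatory Review Extension: 1870 days claimed exceeds the 1681-day cap, so +1681 days → 4 November 1999.
Applicant Delay Offset: −346 days → 23 November 1998.

November 23, 1998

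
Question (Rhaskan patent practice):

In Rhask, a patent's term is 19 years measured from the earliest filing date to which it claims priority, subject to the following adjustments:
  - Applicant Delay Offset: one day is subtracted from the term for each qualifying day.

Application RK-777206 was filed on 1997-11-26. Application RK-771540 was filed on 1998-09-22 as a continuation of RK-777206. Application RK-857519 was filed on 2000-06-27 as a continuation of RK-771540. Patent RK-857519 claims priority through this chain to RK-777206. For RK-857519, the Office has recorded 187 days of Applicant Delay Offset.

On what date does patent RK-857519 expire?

Earliest priority filing: 26 November 1997.
Base term: 26 November 1997 + 19 years → 26 November 2016.
Applicant Delay Offset: −187 days → 23 May 2016.

May 23, 2016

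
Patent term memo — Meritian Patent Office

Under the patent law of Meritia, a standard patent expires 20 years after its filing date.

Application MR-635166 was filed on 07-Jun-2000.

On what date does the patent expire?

2020-06-07

Filing date + 20 years → 7 June 2020.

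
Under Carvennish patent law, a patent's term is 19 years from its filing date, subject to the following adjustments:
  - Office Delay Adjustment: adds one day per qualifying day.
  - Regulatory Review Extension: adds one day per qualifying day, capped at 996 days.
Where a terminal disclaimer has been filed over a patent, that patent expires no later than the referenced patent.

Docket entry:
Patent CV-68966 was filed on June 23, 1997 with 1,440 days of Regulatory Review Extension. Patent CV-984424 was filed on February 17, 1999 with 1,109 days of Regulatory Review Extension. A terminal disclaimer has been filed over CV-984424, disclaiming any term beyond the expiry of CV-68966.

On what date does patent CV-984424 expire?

Natural term of CV-984424:
  Base: filing + 19 years → 17 February 2018.
  Regulatory Review Extension: 1109 days claimed exceeds the 996-day cap, so +996 days → 9 November 2020.
Expiry of referenced patent CV-68966:
  Base: filing + 19 years → 23 June 2016.
  Regulatory Review Extension: 1440 days claimed exceeds the 996-day cap, so +996 days → 16 March 2019.
Terminal disclaimer: CV-984424 expires on the earlier of 9 November 2020 and 16 March 2019.

March 16, 2019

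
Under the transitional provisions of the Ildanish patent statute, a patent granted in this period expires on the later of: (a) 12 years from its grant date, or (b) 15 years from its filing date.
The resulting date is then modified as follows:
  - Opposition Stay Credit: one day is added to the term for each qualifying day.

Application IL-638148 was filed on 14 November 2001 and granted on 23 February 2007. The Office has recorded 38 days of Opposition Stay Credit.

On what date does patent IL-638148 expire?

2019-04-02

(a) grant + 12 years → 23 February 2019.
(b) filing + 15 years → 14 November 2016.
Later of the two: 23 February 2019.
Opposition Stay Credit: +38 days → 2 April 2019.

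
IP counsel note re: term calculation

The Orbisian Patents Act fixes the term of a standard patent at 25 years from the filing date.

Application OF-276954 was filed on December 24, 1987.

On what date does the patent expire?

2012-12-24

Filing date + 25 years → 24 December 2012.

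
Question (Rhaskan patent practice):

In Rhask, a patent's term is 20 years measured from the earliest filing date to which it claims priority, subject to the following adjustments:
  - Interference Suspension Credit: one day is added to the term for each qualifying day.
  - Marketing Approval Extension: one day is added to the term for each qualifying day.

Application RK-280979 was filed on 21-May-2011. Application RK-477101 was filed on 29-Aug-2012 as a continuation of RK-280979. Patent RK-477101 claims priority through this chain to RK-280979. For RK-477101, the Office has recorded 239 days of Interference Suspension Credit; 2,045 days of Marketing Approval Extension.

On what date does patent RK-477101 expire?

Earliest priority filing: 21 May 2011.
Base term: 21 May 2011 + 20 years → 21 May 2031.
Interference Suspension Credit: +239 days → 15 January 2032.
Marketing Approval Extension: +2045 days → 21 August 2037.

August 21, 2037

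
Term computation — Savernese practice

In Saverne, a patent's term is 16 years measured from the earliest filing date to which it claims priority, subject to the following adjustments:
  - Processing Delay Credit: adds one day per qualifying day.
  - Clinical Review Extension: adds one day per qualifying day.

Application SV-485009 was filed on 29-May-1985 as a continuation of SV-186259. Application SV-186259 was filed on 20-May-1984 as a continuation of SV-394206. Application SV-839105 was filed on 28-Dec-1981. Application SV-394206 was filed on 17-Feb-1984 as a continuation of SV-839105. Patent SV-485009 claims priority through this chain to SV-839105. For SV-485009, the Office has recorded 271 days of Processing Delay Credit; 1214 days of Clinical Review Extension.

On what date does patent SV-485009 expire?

Earliest priority filing: 28 December 1981.
Base term: 28 December 1981 + 16 years → 28 December 1997.
Processing Delay Credit: +271 days → 25 September 1998.
Clinical Review Extension: +1214 days → 21 January 2002.

2002-01-21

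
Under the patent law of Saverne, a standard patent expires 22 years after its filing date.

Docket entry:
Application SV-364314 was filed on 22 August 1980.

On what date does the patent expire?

August 22, 2002

Filing date + 22 years → 22 August 2002.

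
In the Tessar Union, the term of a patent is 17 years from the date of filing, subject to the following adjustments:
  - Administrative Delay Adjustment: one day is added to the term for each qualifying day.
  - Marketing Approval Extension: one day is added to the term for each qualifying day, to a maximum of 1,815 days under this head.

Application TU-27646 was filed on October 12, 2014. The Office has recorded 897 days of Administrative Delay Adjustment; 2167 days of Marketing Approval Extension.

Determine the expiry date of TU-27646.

2039-03-16

Base term: filing date + 17 years → 12 October 2031.
Administrative Delay Adjustment: +897 days → 27 March 2034.
Marketing Approval Extension: 2167 days claimed exceeds the 1815-day cap, so +1815 days → 16 March 2039.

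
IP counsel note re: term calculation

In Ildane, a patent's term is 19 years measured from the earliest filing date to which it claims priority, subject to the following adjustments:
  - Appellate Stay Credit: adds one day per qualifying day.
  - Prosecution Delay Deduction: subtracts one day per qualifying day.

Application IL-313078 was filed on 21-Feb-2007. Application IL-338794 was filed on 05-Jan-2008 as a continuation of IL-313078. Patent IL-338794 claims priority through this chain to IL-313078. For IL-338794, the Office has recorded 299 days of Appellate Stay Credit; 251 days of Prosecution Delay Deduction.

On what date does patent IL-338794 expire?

April 10, 2026

Earliest priority filing: 21 February 2007.
Base term: 21 February 2007 + 19 years → 21 February 2026.
Appellate Stay Credit: +299 days → 17 December 2026.
Prosecution Delay Deduction: −251 days → 10 April 2026.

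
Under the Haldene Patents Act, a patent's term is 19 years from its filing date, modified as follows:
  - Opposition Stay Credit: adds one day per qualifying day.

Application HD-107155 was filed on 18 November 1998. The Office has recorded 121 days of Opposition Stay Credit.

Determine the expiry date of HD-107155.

Base term: filing date + 19 years → 18 November 2017.
Opposition Stay Credit: +121 days → 19 March 2018.

2018-03-19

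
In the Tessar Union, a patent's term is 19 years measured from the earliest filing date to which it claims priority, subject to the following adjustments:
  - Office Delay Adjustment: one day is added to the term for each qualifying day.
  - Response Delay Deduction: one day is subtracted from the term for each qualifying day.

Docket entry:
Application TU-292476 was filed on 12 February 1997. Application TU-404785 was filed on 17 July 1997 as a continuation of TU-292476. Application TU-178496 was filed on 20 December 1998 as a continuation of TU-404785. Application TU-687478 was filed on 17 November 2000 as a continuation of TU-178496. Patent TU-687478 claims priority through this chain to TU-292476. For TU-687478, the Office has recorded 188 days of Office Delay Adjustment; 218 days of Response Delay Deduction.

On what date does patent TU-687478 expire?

January 13, 2016

Earliest priority filing: 12 February 1997.
Base term: 12 February 1997 + 19 years → 12 February 2016.
Office Delay Adjustment: +188 days → 18 August 2016.
Response Delay Deduction: −218 days → 13 January 2016.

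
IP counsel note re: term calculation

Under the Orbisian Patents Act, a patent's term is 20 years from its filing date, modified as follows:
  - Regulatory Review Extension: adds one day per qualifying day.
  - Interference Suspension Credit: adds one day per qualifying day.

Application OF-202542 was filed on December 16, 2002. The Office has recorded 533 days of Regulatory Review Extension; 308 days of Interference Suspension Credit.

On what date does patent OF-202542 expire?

April 5, 2025

Base term: filing date + 20 years → 16 December 2022.
Regulatory Review Extension: +533 days → 1 June 2024.
Interference Suspension Credit: +308 days → 5 April 2025.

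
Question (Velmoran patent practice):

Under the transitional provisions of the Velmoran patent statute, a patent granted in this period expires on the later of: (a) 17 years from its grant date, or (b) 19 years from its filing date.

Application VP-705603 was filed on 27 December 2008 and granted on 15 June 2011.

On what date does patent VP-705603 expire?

2028-06-15

(a) grant + 17 years → 15 June 2028.
(b) filing + 19 years → 27 December 2027.
Later of the two: 15 June 2028.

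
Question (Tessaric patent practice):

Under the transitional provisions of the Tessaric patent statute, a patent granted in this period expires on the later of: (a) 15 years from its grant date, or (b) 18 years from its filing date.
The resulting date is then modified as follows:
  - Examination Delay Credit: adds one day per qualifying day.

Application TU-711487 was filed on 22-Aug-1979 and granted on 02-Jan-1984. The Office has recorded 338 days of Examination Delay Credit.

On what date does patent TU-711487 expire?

(a) grant + 15 years → 2 January 1999.
(b) filing + 18 years → 22 August 1997.
Later of the two: 2 January 1999.
Examination Delay Credit: +338 days → 6 December 1999.

1999-12-06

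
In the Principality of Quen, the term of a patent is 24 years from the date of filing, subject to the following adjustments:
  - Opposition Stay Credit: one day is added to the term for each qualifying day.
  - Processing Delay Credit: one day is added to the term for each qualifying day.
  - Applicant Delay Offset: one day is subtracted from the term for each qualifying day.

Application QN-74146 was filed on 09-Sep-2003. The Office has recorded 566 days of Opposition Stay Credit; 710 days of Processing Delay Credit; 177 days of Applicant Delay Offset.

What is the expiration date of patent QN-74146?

2030-09-12

Base term: filing date + 24 years → 9 September 2027.
Opposition Stay Credit: +566 days → 28 March 2029.
Processing Delay Credit: +710 days → 8 March 2031.
Applicant Delay Offset: −177 days → 12 September 2030.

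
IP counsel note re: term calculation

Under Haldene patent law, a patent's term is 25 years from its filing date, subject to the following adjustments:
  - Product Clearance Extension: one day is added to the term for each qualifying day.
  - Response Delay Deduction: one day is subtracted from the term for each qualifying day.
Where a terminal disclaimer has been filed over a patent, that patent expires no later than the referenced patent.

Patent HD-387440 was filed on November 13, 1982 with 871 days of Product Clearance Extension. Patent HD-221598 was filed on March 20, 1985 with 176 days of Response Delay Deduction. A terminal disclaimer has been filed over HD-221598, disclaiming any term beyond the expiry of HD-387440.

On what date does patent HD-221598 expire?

2009-09-25

Natural term of HD-221598:
  Base: filing + 25 years → 20 March 2010.
  Response Delay Deduction: −176 days → 25 September 2009.
Expiry of referenced patent HD-387440:
  Base: filing + 25 years → 13 November 2007.
  Product Clearance Extension: +871 days → 2 April 2010.
Terminal disclaimer: HD-221598 expires on the earlier of 25 September 2009 and 2 April 2010.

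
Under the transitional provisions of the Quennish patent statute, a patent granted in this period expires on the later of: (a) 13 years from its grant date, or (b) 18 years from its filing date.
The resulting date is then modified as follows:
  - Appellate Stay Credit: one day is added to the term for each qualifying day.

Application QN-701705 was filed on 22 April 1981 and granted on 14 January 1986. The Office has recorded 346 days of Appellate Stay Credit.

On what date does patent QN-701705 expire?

2000-04-02

(a) grant + 13 years → 14 January 1999.
(b) filing + 18 years → 22 April 1999.
Later of the two: 22 April 1999.
Appellate Stay Credit: +346 days → 2 April 2000.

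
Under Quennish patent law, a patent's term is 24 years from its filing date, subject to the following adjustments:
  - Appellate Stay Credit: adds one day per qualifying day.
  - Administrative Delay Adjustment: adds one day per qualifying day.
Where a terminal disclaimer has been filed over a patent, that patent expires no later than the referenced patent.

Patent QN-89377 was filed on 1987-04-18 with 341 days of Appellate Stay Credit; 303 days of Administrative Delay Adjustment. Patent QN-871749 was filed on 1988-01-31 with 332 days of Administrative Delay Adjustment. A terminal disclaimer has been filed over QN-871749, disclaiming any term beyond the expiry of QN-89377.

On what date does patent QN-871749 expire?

2012-12-28

Natural term of QN-871749:
  Base: filing + 24 years → 31 January 2012.
  Administrative Delay Adjustment: +332 days → 28 December 2012.
Expiry of referenced patent QN-89377:
  Base: filing + 24 years → 18 April 2011.
  Appellate Stay Credit: +341 days → 24 March 2012.
  Administrative Delay Adjustment: +303 days → 21 January 2013.
Terminal disclaimer: QN-871749 expires on the earlier of 28 December 2012 and 21 January 2013.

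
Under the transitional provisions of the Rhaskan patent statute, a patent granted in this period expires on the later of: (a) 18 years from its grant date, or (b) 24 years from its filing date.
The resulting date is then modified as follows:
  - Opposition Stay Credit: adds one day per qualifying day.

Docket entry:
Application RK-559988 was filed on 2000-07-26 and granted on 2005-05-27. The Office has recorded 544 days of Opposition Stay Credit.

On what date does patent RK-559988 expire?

(a) grant + 18 years → 27 May 2023.
(b) filing + 24 years → 26 July 2024.
Later of the two: 26 July 2024.
Opposition Stay Credit: +544 days → 21 January 2026.

January 21, 2026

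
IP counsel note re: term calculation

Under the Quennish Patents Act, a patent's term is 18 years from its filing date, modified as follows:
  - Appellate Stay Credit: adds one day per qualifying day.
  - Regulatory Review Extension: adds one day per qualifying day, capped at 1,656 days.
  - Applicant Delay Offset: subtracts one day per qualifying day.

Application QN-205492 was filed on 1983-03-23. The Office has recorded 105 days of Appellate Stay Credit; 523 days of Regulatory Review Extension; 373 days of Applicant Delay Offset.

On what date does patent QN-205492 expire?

Base term: filing date + 18 years → 23 March 2001.
Appellate Stay Credit: +105 days → 6 July 2001.
Regulatory Review Extension: 523 days (within the 1656-day cap) → +523 days → 11 December 2002.
Applicant Delay Offset: −373 days → 3 December 2001.

December 3, 2001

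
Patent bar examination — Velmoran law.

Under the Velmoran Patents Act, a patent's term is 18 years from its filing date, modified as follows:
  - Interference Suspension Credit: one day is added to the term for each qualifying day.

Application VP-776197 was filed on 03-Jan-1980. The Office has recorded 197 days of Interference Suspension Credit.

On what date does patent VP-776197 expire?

July 19, 1998

Base term: filing date + 18 years → 3 January 1998.
Interference Suspension Credit: +197 days → 19 July 1998.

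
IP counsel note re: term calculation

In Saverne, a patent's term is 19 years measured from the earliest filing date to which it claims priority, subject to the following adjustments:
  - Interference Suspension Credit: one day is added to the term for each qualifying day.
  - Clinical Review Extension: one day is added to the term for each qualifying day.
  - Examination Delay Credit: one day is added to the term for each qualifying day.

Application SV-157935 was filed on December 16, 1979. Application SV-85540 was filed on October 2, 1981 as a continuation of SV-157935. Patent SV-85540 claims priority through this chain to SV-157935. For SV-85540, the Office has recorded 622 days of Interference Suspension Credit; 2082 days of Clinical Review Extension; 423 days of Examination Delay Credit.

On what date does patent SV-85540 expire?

July 9, 2007

Earliest priority filing: 16 December 1979.
Base term: 16 December 1979 + 19 years → 16 December 1998.
Interference Suspension Credit: +622 days → 29 August 2000.
Clinical Review Extension: +2082 days → 12 May 2006.
Examination Delay Credit: +423 days → 9 July 2007.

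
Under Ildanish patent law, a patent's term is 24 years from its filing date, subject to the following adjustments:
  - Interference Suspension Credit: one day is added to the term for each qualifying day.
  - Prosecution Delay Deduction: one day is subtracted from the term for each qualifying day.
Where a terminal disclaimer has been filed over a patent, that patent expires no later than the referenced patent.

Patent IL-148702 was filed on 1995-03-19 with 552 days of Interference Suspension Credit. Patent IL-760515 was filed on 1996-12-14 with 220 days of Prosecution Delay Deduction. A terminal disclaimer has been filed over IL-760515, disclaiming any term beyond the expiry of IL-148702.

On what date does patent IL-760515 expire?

May 8, 2020

Natural term of IL-760515:
  Base: filing + 24 years → 14 December 2020.
  Prosecution Delay Deduction: −220 days → 8 May 2020.
Expiry of referenced patent IL-148702:
  Base: filing + 24 years → 19 March 2019.
  Interference Suspension Credit: +552 days → 21 September 2020.
Terminal disclaimer: IL-760515 expires on the earlier of 8 May 2020 and 21 September 2020.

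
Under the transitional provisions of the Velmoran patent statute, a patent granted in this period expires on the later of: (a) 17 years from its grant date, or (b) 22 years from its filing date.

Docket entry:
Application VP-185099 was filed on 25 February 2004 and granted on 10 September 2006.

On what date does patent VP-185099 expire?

(a) grant + 17 years → 10 September 2023.
(b) filing + 22 years → 25 February 2026.
Later of the two: 25 February 2026.

2026-02-25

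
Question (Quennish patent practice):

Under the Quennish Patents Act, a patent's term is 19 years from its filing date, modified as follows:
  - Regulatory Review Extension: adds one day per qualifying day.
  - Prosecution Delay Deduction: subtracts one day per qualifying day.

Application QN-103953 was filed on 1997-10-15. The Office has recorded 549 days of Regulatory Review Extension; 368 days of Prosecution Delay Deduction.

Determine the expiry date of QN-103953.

Base term: filing date + 19 years → 15 October 2016.
Regulatory Review Extension: +549 days → 17 April 2018.
Prosecution Delay Deduction: −368 days → 14 April 2017.

April 14, 2017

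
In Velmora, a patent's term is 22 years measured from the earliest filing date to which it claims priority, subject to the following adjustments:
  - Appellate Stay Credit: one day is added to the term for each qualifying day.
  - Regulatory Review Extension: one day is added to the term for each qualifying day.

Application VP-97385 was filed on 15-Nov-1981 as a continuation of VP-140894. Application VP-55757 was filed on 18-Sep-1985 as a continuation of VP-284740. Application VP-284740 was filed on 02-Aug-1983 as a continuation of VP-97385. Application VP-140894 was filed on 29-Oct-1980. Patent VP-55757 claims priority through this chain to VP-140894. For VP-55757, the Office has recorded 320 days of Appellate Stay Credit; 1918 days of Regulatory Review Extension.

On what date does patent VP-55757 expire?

December 14, 2008

Earliest priority filing: 29 October 1980.
Base term: 29 October 1980 + 22 years → 29 October 2002.
Appellate Stay Credit: +320 days → 14 September 2003.
Regulatory Review Extension: +1918 days → 14 December 2008.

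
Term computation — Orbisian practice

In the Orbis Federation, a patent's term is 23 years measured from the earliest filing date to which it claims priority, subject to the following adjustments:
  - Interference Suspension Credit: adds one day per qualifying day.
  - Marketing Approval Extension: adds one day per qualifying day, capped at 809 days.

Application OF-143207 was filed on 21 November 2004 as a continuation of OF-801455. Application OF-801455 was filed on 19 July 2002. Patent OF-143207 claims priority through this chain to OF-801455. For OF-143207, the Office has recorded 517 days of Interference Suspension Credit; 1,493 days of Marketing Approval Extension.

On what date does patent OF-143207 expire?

March 6, 2029

Earliest priority filing: 19 July 2002.
Base term: 19 July 2002 + 23 years → 19 July 2025.
Interference Suspension Credit: +517 days → 18 December 2026.
Marketing Approval Extension: 1493 days claimed exceeds the 809-day cap, so +809 days → 6 March 2029.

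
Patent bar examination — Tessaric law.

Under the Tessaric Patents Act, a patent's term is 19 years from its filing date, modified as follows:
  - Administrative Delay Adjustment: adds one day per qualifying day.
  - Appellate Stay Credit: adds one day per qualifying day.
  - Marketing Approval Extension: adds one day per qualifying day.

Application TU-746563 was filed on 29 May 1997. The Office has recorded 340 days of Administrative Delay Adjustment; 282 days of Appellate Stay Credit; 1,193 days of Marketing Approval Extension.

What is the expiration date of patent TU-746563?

2021-05-18

Base term: filing date + 19 years → 29 May 2016.
Administrative Delay Adjustment: +340 days → 4 May 2017.
Appellate Stay Credit: +282 days → 10 February 2018.
Marketing Approval Extension: +1193 days → 18 May 2021.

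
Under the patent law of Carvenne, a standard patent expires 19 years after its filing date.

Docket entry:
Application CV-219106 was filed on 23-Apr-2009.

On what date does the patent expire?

Filing date + 19 years → 23 April 2028.

April 23, 2028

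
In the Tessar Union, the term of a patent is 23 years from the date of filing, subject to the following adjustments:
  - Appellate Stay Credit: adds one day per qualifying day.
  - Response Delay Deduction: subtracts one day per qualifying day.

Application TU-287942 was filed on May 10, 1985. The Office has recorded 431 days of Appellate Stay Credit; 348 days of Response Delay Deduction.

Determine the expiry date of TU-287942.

August 1, 2008

Base term: filing date + 23 years → 10 May 2008.
Appellate Stay Credit: +431 days → 15 July 2009.
Response Delay Deduction: −348 days → 1 August 2008.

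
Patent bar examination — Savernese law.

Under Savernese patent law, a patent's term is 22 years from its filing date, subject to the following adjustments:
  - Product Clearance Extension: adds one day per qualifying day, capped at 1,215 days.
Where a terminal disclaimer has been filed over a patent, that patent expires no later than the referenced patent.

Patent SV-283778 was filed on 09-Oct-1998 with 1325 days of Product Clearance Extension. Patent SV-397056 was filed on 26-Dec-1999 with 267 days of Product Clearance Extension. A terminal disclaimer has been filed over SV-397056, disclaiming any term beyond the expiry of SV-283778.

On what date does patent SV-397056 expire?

Natural term of SV-397056:
  Base: filing + 22 years → 26 December 2021.
  Product Clearance Extension: 267 days (within the 1215-day cap) → +267 days → 19 September 2022.
Expiry of referenced patent SV-283778:
  Base: filing + 22 years → 9 October 2020.
  Product Clearance Extension: 1325 days claimed exceeds the 1215-day cap, so +1215 days → 6 February 2024.
Terminal disclaimer: SV-397056 expires on the earlier of 19 September 2022 and 6 February 2024.

September 19, 2022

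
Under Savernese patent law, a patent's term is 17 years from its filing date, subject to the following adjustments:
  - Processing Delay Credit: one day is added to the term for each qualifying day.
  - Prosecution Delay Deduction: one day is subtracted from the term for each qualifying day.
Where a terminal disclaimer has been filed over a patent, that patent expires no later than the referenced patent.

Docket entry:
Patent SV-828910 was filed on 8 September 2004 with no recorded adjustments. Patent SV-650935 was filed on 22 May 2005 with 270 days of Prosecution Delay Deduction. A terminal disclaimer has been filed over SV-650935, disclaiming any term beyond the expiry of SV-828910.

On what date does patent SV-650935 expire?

August 25, 2021

Natural term of SV-650935:
  Base: filing + 17 years → 22 May 2022.
  Prosecution Delay Deduction: −270 days → 25 August 2021.
Expiry of referenced patent SV-828910:
  Base: filing + 17 years → 8 September 2021.
Terminal disclaimer: SV-650935 expires on the earlier of 25 August 2021 and 8 September 2021.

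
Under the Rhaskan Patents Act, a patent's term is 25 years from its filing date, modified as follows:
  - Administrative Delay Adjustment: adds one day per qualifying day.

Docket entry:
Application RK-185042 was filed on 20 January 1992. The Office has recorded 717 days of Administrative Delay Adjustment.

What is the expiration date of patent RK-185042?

2019-01-07

Base term: filing date + 25 years → 20 January 2017.
Administrative Delay Adjustment: +717 days → 7 January 2019.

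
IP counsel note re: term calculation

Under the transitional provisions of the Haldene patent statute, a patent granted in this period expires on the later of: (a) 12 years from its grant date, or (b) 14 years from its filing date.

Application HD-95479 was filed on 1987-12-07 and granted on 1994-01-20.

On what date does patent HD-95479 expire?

(a) grant + 12 years → 20 January 2006.
(b) filing + 14 years → 7 December 2001.
Later of the two: 20 January 2006.

January 20, 2006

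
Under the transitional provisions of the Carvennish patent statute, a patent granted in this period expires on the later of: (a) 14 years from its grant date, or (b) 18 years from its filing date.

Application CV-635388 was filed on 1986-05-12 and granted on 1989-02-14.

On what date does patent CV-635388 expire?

(a) grant + 14 years → 14 February 2003.
(b) filing + 18 years → 12 May 2004.
Later of the two: 12 May 2004.

2004-05-12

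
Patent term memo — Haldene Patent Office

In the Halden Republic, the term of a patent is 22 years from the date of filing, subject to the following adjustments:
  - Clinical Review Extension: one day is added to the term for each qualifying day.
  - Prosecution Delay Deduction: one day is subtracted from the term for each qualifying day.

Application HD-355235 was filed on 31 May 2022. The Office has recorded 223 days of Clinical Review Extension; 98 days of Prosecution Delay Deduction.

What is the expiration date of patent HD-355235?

October 3, 2044

Base term: filing date + 22 years → 31 May 2044.
Clinical Review Extension: +223 days → 9 January 2045.
Prosecution Delay Deduction: −98 days → 3 October 2044.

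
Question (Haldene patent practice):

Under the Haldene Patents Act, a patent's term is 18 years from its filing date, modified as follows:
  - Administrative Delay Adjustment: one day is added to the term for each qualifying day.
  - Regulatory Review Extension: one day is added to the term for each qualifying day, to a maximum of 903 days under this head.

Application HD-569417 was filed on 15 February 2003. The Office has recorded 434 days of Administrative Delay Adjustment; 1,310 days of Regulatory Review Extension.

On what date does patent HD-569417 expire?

October 14, 2024

Base term: filing date + 18 years → 15 February 2021.
Administrative Delay Adjustment: +434 days → 25 April 2022.
Regulatory Review Extension: 1310 days claimed exceeds the 903-day cap, so +903 days → 14 October 2024.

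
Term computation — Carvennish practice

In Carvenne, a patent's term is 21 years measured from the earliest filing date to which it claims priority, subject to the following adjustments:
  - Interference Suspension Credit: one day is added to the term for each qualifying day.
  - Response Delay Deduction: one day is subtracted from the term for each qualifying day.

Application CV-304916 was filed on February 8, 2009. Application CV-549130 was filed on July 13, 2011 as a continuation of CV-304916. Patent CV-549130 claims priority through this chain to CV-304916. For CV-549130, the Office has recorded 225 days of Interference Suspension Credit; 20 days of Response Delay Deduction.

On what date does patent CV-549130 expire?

September 1, 2030

Earliest priority filing: 8 February 2009.
Base term: 8 February 2009 + 21 years → 8 February 2030.
Interference Suspension Credit: +225 days → 21 September 2030.
Response Delay Deduction: −20 days → 1 September 2030.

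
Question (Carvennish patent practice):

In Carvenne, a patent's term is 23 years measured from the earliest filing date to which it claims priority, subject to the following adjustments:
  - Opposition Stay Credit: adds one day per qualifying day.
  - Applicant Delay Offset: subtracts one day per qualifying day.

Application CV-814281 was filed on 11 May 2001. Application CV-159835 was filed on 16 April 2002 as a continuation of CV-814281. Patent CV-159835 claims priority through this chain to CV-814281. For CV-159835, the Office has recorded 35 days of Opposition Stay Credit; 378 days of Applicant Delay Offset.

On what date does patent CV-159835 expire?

Earliest priority filing: 11 May 2001.
Base term: 11 May 2001 + 23 years → 11 May 2024.
Opposition Stay Credit: +35 days → 15 June 2024.
Applicant Delay Offset: −378 days → 3 June 2023.

2023-06-03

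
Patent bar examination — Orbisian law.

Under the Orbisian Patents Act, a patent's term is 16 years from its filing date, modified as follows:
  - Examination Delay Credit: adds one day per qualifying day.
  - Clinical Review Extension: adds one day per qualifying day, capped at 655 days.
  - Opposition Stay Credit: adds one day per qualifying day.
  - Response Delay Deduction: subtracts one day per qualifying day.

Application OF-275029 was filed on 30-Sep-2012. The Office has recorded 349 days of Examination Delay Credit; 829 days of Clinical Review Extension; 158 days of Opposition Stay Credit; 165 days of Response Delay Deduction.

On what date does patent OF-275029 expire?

Base term: filing date + 16 years → 30 September 2028.
Examination Delay Credit: +349 days → 14 September 2029.
Clinical Review Extension: 829 days claimed exceeds the 655-day cap, so +655 days → 1 July 2031.
Opposition Stay Credit: +158 days → 6 December 2031.
Response Delay Deduction: −165 days → 24 June 2031.

2031-06-24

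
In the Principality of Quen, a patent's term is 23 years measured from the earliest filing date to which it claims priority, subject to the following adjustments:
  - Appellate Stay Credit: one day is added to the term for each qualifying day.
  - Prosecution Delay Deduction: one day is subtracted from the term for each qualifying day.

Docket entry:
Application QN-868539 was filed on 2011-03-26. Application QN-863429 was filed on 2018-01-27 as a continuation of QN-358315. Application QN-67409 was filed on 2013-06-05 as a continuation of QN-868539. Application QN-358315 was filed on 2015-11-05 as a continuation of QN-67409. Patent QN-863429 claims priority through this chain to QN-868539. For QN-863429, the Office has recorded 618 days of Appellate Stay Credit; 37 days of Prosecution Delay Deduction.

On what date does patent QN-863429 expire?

Earliest priority filing: 26 March 2011.
Base term: 26 March 2011 + 23 years → 26 March 2034.
Appellate Stay Credit: +618 days → 4 December 2035.
Prosecution Delay Deduction: −37 days → 28 October 2035.

October 28, 2035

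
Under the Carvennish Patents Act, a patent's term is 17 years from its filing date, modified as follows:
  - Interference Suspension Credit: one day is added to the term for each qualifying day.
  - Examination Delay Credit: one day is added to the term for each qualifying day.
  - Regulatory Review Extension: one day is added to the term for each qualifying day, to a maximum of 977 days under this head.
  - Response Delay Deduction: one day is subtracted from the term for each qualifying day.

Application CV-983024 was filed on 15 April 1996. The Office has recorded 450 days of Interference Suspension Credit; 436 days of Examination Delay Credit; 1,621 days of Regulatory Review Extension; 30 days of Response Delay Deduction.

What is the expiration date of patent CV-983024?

Base term: filing date + 17 years → 15 April 2013.
Interference Suspension Credit: +450 days → 9 July 2014.
Examination Delay Credit: +436 days → 18 September 2015.
Regulatory Review Extension: 1621 days claimed exceeds the 977-day cap, so +977 days → 22 May 2018.
Response Delay Deduction: −30 days → 22 April 2018.

April 22, 2018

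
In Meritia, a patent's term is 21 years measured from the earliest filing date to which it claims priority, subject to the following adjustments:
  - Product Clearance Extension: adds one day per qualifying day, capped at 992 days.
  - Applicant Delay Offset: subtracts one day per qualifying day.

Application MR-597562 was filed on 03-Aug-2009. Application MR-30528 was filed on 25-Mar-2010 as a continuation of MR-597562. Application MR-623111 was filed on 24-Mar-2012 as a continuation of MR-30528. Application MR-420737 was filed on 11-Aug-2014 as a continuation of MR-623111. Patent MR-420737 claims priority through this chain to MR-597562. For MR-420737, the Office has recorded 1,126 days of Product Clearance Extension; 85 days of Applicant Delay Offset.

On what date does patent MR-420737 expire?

Earliest priority filing: 3 August 2009.
Base term: 3 August 2009 + 21 years → 3 August 2030.
Product Clearance Extension: 1126 days claimed exceeds the 992-day cap, so +992 days → 21 April 2033.
Applicant Delay Offset: −85 days → 26 January 2033.

January 26, 2033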